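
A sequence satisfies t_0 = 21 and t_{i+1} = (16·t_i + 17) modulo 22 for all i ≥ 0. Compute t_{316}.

t_0 = 21,  t_1 = 1,  t_2 = 11,  t_3 = 17,  t_4 = 3,  t_5 = 21.
The sequence repeats with period 5.
(316 - 0) mod 5 = 1, so t_{316} = t_1 = 1.

1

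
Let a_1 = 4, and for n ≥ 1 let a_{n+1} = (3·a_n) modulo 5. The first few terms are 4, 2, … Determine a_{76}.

Listing terms: a_1 = 4, a_2 = 2, a_3 = 1, a_4 = 3, a_5 = 4.
Since a_5 = a_1 = 4, the sequence is periodic with period 4.
(76 - 1) mod 4 = 3, so a_{76} = a_4 = 3.

3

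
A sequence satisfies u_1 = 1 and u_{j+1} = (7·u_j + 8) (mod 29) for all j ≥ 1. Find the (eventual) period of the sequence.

Computing terms: u_1 = 1, u_2 = 15, u_3 = 26, u_4 = 16, u_5 = 4, u_6 = 7, u_7 = 28, u_8 = 1.
The sequence repeats with period 7.

7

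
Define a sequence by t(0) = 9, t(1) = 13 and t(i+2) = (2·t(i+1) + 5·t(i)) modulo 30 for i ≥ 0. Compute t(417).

We have t(0) = 9; t(1) = 13; t(2) = 11; t(3) = 27; t(4) = 19; t(5) = 23; t(6) = 21; t(7) = 7; t(8) = 29; t(9) = 3; t(10) = 1; t(11) = 17; t(12) = 9; t(13) = 13.
Since (t(12), t(13)) = (t(0), t(1)) = (9, 13) (two consecutive terms determine the rest), the sequence is periodic with period 12.
(417 - 0) mod 12 = 9, so t(417) = t(9) = 3.

3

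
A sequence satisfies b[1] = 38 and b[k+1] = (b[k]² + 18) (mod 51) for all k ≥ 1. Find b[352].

Computing terms: b[1] = 38,  b[2] = 34,  b[3] = 1,  b[4] = 19,  b[5] = 22,  b[6] = 43,  b[7] = 31,  b[8] = 10,  b[9] = 16,  b[10] = 19.
Since b[10] = b[4] = 19, the sequence is eventually periodic: after a pre-period of length 3 it cycles with period 6.
For k ≥ 4, b[k] depends only on (k - 4) mod 6. (352 - 4) mod 6 = 0, so b[352] = b[4] = 19.

19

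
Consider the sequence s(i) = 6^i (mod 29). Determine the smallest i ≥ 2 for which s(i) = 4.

We have s(1) = 6; s(2) = 7; s(3) = 13; s(4) = 20; s(5) = 4; s(6) = 24; s(7) = 28; s(8) = 23; s(9) = 22; s(10) = 16; s(11) = 9; s(12) = 25; s(13) = 5; s(14) = 1; s(15) = 6.
Since s(15) = s(1) = 6, the sequence is periodic with period 14.
The value 4 first appears (with i ≥ 2) at s(5).

5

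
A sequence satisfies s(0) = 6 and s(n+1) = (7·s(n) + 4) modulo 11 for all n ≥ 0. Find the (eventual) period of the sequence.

Listing terms: s(0) = 6,  s(1) = 2,  s(2) = 7,  s(3) = 9,  s(4) = 1,  s(5) = 0,  s(6) = 4,  s(7) = 10,  s(8) = 8,  s(9) = 5,  s(10) = 6.
Since s(10) = s(0) = 6, the sequence is periodic with period 10.

10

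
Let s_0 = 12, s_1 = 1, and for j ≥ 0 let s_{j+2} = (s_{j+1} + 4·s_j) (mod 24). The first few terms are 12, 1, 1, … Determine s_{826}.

1

Listing terms: s_0 = 12, s_1 = 1, s_2 = 1, s_3 = 5, s_4 = 9, s_5 = 5, s_6 = 17, s_7 = 13, s_8 = 9, s_9 = 13, s_{10} = 1, s_{11} = 5.
Since (s_{10}, s_{11}) = (s_2, s_3) = (1, 5) (two consecutive terms determine the rest), the sequence is eventually periodic: after a pre-period of length 2 it cycles with period 8.
For j ≥ 2, s_j depends only on (j - 2) mod 8. (826 - 2) mod 8 = 0, so s_{826} = s_2 = 1.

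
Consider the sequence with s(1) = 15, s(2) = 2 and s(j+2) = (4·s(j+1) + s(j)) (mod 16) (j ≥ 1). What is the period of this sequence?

8

Computing terms: s(1) = 15; s(2) = 2; s(3) = 7; s(4) = 14; s(5) = 15; s(6) = 10; s(7) = 7; s(8) = 6; s(9) = 15; s(10) = 2.
Since (s(9), s(10)) = (s(1), s(2)) = (15, 2) (two consecutive terms determine the rest), the sequence is periodic with period 8.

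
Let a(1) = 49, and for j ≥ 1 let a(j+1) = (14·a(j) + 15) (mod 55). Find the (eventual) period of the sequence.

10

a(1) = 49,  a(2) = 41,  a(3) = 39,  a(4) = 11,  a(5) = 4,  a(6) = 16,  a(7) = 19,  a(8) = 6,  a(9) = 44,  a(10) = 26,  a(11) = 49.
Since a(11) = a(1) = 49, the sequence is periodic with period 10.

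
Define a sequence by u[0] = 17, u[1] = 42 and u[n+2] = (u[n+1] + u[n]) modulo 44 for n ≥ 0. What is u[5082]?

37

Computing terms: u[0] = 17; u[1] = 42; u[2] = 15; u[3] = 13; u[4] = 28; u[5] = 41; u[6] = 25; u[7] = 22; u[8] = 3; u[9] = 25; u[10] = 28; u[11] = 9; u[12] = 37; u[13] = 2; u[14] = 39; u[15] = 41; u[16] = 36; u[17] = 33; u[18] = 25; u[19] = 14; u[20] = 39; u[21] = 9; u[22] = 4; u[23] = 13; u[24] = 17; u[25] = 30; u[26] = 3; u[27] = 33; u[28] = 36; u[29] = 25; u[30] = 17; u[31] = 42.
The sequence repeats with period 30.
(5082 - 0) mod 30 = 12, so u[5082] = u[12] = 37.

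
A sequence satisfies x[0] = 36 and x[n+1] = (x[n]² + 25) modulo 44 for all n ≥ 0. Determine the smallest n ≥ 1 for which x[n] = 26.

We have x[0] = 36; x[1] = 1; x[2] = 26; x[3] = 41; x[4] = 34; x[5] = 37; x[6] = 30; x[7] = 1.
Since x[7] = x[1] = 1, the sequence is eventually periodic: after a pre-period of length 1 it cycles with period 6.
The value 26 first appears (with n ≥ 1) at x[2].

2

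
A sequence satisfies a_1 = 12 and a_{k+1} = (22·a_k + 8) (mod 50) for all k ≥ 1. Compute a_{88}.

32

a_1 = 12; a_2 = 22; a_3 = 42; a_4 = 32; a_5 = 12.
Since a_5 = a_1 = 12, the sequence is periodic with period 4.
So a_{88} = a_{1 + ((88-1) mod 4)} = a_4 = 32.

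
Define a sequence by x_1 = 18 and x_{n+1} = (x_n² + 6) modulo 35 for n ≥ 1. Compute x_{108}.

Listing terms: x_1 = 18, x_2 = 15, x_3 = 21, x_4 = 27, x_5 = 0, x_6 = 6, x_7 = 7, x_8 = 20, x_9 = 21.
Since x_9 = x_3 = 21, the sequence is eventually periodic: after a pre-period of length 2 it cycles with period 6.
For n ≥ 3, x_n depends only on (n - 3) mod 6. (108 - 3) mod 6 = 3, so x_{108} = x_6 = 6.

6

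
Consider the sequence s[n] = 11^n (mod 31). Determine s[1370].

25

We have s[1] = 11,  s[2] = 28,  s[3] = 29,  s[4] = 9,  s[5] = 6,  s[6] = 4,  s[7] = 13,  s[8] = 19,  s[9] = 23,  s[10] = 5,  s[11] = 24,  s[12] = 16,  s[13] = 21,  s[14] = 14,  s[15] = 30,  s[16] = 20,  s[17] = 3,  s[18] = 2,  s[19] = 22,  s[20] = 25,  s[21] = 27,  s[22] = 18,  s[23] = 12,  s[24] = 8,  s[25] = 26,  s[26] = 7,  s[27] = 15,  s[28] = 10,  s[29] = 17,  s[30] = 1,  s[31] = 11.
Since s[31] = s[1] = 11, the sequence is periodic with period 30.
So s[1370] = s[1 + ((1370-1) mod 30)] = s[20] = 25.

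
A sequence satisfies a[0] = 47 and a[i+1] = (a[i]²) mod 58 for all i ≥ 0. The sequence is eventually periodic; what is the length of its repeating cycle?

3

We have a[0] = 47; a[1] = 5; a[2] = 25; a[3] = 45; a[4] = 53; a[5] = 25.
Since a[5] = a[2] = 25, the sequence is eventually periodic: after a pre-period of length 2 it cycles with period 3.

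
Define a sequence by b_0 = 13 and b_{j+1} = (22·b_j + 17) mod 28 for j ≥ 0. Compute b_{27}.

b_0 = 13; b_1 = 23; b_2 = 19; b_3 = 15; b_4 = 11; b_5 = 7; b_6 = 3; b_7 = 27; b_8 = 23.
Since b_8 = b_1 = 23, the sequence is eventually periodic: after a pre-period of length 1 it cycles with period 7.
For j ≥ 1, b_j depends only on (j - 1) mod 7. (27 - 1) mod 7 = 5, so b_{27} = b_6 = 3.

3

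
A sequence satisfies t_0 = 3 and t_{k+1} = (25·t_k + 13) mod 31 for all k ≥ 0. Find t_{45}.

We have t_0 = 3,  t_1 = 26,  t_2 = 12,  t_3 = 3.
Since t_3 = t_0 = 3, the sequence is periodic with period 3.
So t_{45} = t_{0 + ((45-0) mod 3)} = t_0 = 3.

3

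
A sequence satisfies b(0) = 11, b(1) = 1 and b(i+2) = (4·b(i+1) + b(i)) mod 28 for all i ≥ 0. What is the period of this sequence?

b(0) = 11,  b(1) = 1,  b(2) = 15,  b(3) = 5,  b(4) = 7,  b(5) = 5,  b(6) = 27,  b(7) = 1,  b(8) = 3,  b(9) = 13,  b(10) = 27,  b(11) = 9,  b(12) = 7,  b(13) = 9,  b(14) = 15,  b(15) = 13,  b(16) = 11,  b(17) = 1.
Since (b(16), b(17)) = (b(0), b(1)) = (11, 1) (two consecutive terms determine the rest), the sequence is periodic with period 16.

16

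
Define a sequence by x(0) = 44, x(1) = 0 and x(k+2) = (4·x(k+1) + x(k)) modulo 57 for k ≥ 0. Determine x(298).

We have x(0) = 44, x(1) = 0, x(2) = 44, x(3) = 5, x(4) = 7, x(5) = 33, x(6) = 25, x(7) = 19, x(8) = 44, x(9) = 24, x(10) = 26, x(11) = 14, x(12) = 25, x(13) = 0, x(14) = 25, x(15) = 43, x(16) = 26, x(17) = 33, x(18) = 44, x(19) = 38, x(20) = 25, x(21) = 24, x(22) = 7, x(23) = 52, x(24) = 44, x(25) = 0.
The sequence repeats with period 24.
(298 - 0) mod 24 = 10, so x(298) = x(10) = 26.

26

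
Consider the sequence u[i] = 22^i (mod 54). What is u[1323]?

28

Listing terms: u[1] = 22, u[2] = 52, u[3] = 10, u[4] = 4, u[5] = 34, u[6] = 46, u[7] = 40, u[8] = 16, u[9] = 28, u[10] = 22.
The sequence repeats with period 9.
(1323 - 1) mod 9 = 8, so u[1323] = u[9] = 28.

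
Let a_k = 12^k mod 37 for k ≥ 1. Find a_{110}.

a_1 = 12,  a_2 = 33,  a_3 = 26,  a_4 = 16,  a_5 = 7,  a_6 = 10,  a_7 = 9,  a_8 = 34,  a_9 = 1,  a_{10} = 12.
The sequence repeats with period 9.
So a_{110} = a_{1 + ((110-1) mod 9)} = a_2 = 33.

33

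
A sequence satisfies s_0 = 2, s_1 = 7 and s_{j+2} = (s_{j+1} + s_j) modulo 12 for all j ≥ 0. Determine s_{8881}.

s_0 = 2,  s_1 = 7,  s_2 = 9,  s_3 = 4,  s_4 = 1,  s_5 = 5,  s_6 = 6,  s_7 = 11,  s_8 = 5,  s_9 = 4,  s_{10} = 9,  s_{11} = 1,  s_{12} = 10,  s_{13} = 11,  s_{14} = 9,  s_{15} = 8,  s_{16} = 5,  s_{17} = 1,  s_{18} = 6,  s_{19} = 7,  s_{20} = 1,  s_{21} = 8,  s_{22} = 9,  s_{23} = 5,  s_{24} = 2,  s_{25} = 7.
The sequence repeats with period 24.
So s_{8881} = s_{0 + ((8881-0) mod 24)} = s_1 = 7.

7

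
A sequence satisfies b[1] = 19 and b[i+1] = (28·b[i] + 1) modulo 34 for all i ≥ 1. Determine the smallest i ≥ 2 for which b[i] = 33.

b[1] = 19,  b[2] = 23,  b[3] = 33,  b[4] = 7,  b[5] = 27,  b[6] = 9,  b[7] = 15,  b[8] = 13,  b[9] = 25,  b[10] = 21,  b[11] = 11,  b[12] = 3,  b[13] = 17,  b[14] = 1,  b[15] = 29,  b[16] = 31,  b[17] = 19.
The sequence repeats with period 16.
The value 33 first appears (with i ≥ 2) at b[3].

3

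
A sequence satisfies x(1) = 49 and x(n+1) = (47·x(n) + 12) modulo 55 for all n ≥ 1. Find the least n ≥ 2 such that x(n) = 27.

x(1) = 49,  x(2) = 5,  x(3) = 27,  x(4) = 16,  x(5) = 49.
Since x(5) = x(1) = 49, the sequence is periodic with period 4.
The value 27 first appears (with n ≥ 2) at x(3).

3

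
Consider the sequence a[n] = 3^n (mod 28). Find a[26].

Listing terms: a[0] = 1,  a[1] = 3,  a[2] = 9,  a[3] = 27,  a[4] = 25,  a[5] = 19,  a[6] = 1.
Since a[6] = a[0] = 1, the sequence is periodic with period 6.
(26 - 0) mod 6 = 2, so a[26] = a[2] = 9.

9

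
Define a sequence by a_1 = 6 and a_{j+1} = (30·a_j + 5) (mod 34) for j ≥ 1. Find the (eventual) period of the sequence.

4

We have a_1 = 6,  a_2 = 15,  a_3 = 13,  a_4 = 21,  a_5 = 23,  a_6 = 15.
Since a_6 = a_2 = 15, the sequence is eventually periodic: after a pre-period of length 1 it cycles with period 4.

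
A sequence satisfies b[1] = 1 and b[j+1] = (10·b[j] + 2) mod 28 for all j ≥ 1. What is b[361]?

22

Listing terms: b[1] = 1; b[2] = 12; b[3] = 10; b[4] = 18; b[5] = 14; b[6] = 2; b[7] = 22; b[8] = 26; b[9] = 10.
Since b[9] = b[3] = 10, the sequence is eventually periodic: after a pre-period of length 2 it cycles with period 6.
For j ≥ 3, b[j] depends only on (j - 3) mod 6. (361 - 3) mod 6 = 4, so b[361] = b[7] = 22.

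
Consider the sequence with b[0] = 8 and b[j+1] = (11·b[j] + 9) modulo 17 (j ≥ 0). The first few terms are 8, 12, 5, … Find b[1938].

5

Listing terms: b[0] = 8, b[1] = 12, b[2] = 5, b[3] = 13, b[4] = 16, b[5] = 15, b[6] = 4, b[7] = 2, b[8] = 14, b[9] = 10, b[10] = 0, b[11] = 9, b[12] = 6, b[13] = 7, b[14] = 1, b[15] = 3, b[16] = 8.
The sequence repeats with period 16.
(1938 - 0) mod 16 = 2, so b[1938] = b[2] = 5.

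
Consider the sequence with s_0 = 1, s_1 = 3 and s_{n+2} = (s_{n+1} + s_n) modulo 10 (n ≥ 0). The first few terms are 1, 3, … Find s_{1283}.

2

Listing terms: s_0 = 1,  s_1 = 3,  s_2 = 4,  s_3 = 7,  s_4 = 1,  s_5 = 8,  s_6 = 9,  s_7 = 7,  s_8 = 6,  s_9 = 3,  s_{10} = 9,  s_{11} = 2,  s_{12} = 1,  s_{13} = 3.
Since (s_{12}, s_{13}) = (s_0, s_1) = (1, 3) (two consecutive terms determine the rest), the sequence is periodic with period 12.
(1283 - 0) mod 12 = 11, so s_{1283} = s_{11} = 2.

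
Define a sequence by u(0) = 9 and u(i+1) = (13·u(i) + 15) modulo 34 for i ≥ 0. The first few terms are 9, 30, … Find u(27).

10

Computing terms: u(0) = 9; u(1) = 30; u(2) = 31; u(3) = 10; u(4) = 9.
Since u(4) = u(0) = 9, the sequence is periodic with period 4.
(27 - 0) mod 4 = 3, so u(27) = u(3) = 10.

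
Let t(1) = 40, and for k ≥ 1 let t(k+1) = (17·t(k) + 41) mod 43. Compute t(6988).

20

Computing terms: t(1) = 40,  t(2) = 33,  t(3) = 0,  t(4) = 41,  t(5) = 7,  t(6) = 31,  t(7) = 9,  t(8) = 22,  t(9) = 28,  t(10) = 1,  t(11) = 15,  t(12) = 38,  t(13) = 42,  t(14) = 24,  t(15) = 19,  t(16) = 20,  t(17) = 37,  t(18) = 25,  t(19) = 36,  t(20) = 8,  t(21) = 5,  t(22) = 40.
Since t(22) = t(1) = 40, the sequence is periodic with period 21.
(6988 - 1) mod 21 = 15, so t(6988) = t(16) = 20.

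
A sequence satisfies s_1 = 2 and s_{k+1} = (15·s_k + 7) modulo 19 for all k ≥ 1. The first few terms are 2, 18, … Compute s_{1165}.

17

Computing terms: s_1 = 2, s_2 = 18, s_3 = 11, s_4 = 1, s_5 = 3, s_6 = 14, s_7 = 8, s_8 = 13, s_9 = 12, s_{10} = 16, s_{11} = 0, s_{12} = 7, s_{13} = 17, s_{14} = 15, s_{15} = 4, s_{16} = 10, s_{17} = 5, s_{18} = 6, s_{19} = 2.
The sequence repeats with period 18.
(1165 - 1) mod 18 = 12, so s_{1165} = s_{13} = 17.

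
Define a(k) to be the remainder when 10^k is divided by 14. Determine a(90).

Computing terms: a(1) = 10; a(2) = 2; a(3) = 6; a(4) = 4; a(5) = 12; a(6) = 8; a(7) = 10.
Since a(7) = a(1) = 10, the sequence is periodic with period 6.
(90 - 1) mod 6 = 5, so a(90) = a(6) = 8.

8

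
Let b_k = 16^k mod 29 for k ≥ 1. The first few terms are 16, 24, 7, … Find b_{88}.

25

Listing terms: b_1 = 16, b_2 = 24, b_3 = 7, b_4 = 25, b_5 = 23, b_6 = 20, b_7 = 1, b_8 = 16.
Since b_8 = b_1 = 16, the sequence is periodic with period 7.
(88 - 1) mod 7 = 3, so b_{88} = b_4 = 25.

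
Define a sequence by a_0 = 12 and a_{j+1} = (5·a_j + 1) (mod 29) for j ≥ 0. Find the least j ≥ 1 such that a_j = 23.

a_0 = 12; a_1 = 3; a_2 = 16; a_3 = 23; a_4 = 0; a_5 = 1; a_6 = 6; a_7 = 2; a_8 = 11; a_9 = 27; a_{10} = 20; a_{11} = 14; a_{12} = 13; a_{13} = 8; a_{14} = 12.
Since a_{14} = a_0 = 12, the sequence is periodic with period 14.
The value 23 first appears (with j ≥ 1) at a_3.

3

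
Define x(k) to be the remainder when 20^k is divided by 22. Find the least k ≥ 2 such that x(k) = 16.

Computing terms: x(1) = 20; x(2) = 4; x(3) = 14; x(4) = 16; x(5) = 12; x(6) = 20.
Since x(6) = x(1) = 20, the sequence is periodic with period 5.
The value 16 first appears (with k ≥ 2) at x(4).

4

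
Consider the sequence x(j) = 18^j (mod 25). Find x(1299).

We have x(1) = 18; x(2) = 24; x(3) = 7; x(4) = 1; x(5) = 18.
The sequence repeats with period 4.
(1299 - 1) mod 4 = 2, so x(1299) = x(3) = 7.

7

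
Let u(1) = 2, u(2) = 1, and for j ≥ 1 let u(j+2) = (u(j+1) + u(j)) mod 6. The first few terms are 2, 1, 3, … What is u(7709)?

u(1) = 2, u(2) = 1, u(3) = 3, u(4) = 4, u(5) = 1, u(6) = 5, u(7) = 0, u(8) = 5, u(9) = 5, u(10) = 4, u(11) = 3, u(12) = 1, u(13) = 4, u(14) = 5, u(15) = 3, u(16) = 2, u(17) = 5, u(18) = 1, u(19) = 0, u(20) = 1, u(21) = 1, u(22) = 2, u(23) = 3, u(24) = 5, u(25) = 2, u(26) = 1.
Since (u(25), u(26)) = (u(1), u(2)) = (2, 1) (two consecutive terms determine the rest), the sequence is periodic with period 24.
So u(7709) = u(1 + ((7709-1) mod 24)) = u(5) = 1.

1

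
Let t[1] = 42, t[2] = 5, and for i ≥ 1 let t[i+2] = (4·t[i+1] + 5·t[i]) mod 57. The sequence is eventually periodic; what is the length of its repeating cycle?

Computing terms: t[1] = 42, t[2] = 5, t[3] = 2, t[4] = 33, t[5] = 28, t[6] = 49, t[7] = 51, t[8] = 50, t[9] = 56, t[10] = 18, t[11] = 10, t[12] = 16, t[13] = 0, t[14] = 23, t[15] = 35, t[16] = 27, t[17] = 55, t[18] = 13, t[19] = 42, t[20] = 5.
The sequence repeats with period 18.

18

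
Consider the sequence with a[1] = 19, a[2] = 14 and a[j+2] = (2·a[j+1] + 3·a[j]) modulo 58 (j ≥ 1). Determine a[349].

5

We have a[1] = 19; a[2] = 14; a[3] = 27; a[4] = 38; a[5] = 41; a[6] = 22; a[7] = 51; a[8] = 52; a[9] = 25; a[10] = 32; a[11] = 23; a[12] = 26; a[13] = 5; a[14] = 30; a[15] = 17; a[16] = 8; a[17] = 9; a[18] = 42; a[19] = 53; a[20] = 0; a[21] = 43; a[22] = 28; a[23] = 11; a[24] = 48; a[25] = 13; a[26] = 54; a[27] = 31; a[28] = 50; a[29] = 19; a[30] = 14.
The sequence repeats with period 28.
So a[349] = a[1 + ((349-1) mod 28)] = a[13] = 5.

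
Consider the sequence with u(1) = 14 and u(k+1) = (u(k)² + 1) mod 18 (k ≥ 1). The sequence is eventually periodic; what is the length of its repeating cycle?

u(1) = 14; u(2) = 17; u(3) = 2; u(4) = 5; u(5) = 8; u(6) = 11; u(7) = 14.
Since u(7) = u(1) = 14, the sequence is periodic with period 6.

6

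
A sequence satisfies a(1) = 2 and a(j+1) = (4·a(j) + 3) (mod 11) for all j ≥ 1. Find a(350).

8

a(1) = 2, a(2) = 0, a(3) = 3, a(4) = 4, a(5) = 8, a(6) = 2.
The sequence repeats with period 5.
So a(350) = a(1 + ((350-1) mod 5)) = a(5) = 8.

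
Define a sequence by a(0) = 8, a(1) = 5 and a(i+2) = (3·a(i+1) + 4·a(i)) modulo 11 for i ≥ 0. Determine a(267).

Computing terms: a(0) = 8, a(1) = 5, a(2) = 3, a(3) = 7, a(4) = 0, a(5) = 6, a(6) = 7, a(7) = 1, a(8) = 9, a(9) = 9, a(10) = 8, a(11) = 5.
The sequence repeats with period 10.
(267 - 0) mod 10 = 7, so a(267) = a(7) = 1.

1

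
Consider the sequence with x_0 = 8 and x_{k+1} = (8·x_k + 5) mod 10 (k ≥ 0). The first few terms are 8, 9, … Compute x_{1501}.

9

Computing terms: x_0 = 8; x_1 = 9; x_2 = 7; x_3 = 1; x_4 = 3; x_5 = 9.
Since x_5 = x_1 = 9, the sequence is eventually periodic: after a pre-period of length 1 it cycles with period 4.
For k ≥ 1, x_k depends only on (k - 1) mod 4. (1501 - 1) mod 4 = 0, so x_{1501} = x_1 = 9.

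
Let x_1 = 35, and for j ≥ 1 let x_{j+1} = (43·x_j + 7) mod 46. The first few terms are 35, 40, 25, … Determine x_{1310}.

26

Listing terms: x_1 = 35,  x_2 = 40,  x_3 = 25,  x_4 = 24,  x_5 = 27,  x_6 = 18,  x_7 = 45,  x_8 = 10,  x_9 = 23,  x_{10} = 30,  x_{11} = 9,  x_{12} = 26,  x_{13} = 21,  x_{14} = 36,  x_{15} = 37,  x_{16} = 34,  x_{17} = 43,  x_{18} = 16,  x_{19} = 5,  x_{20} = 38,  x_{21} = 31,  x_{22} = 6,  x_{23} = 35.
The sequence repeats with period 22.
(1310 - 1) mod 22 = 11, so x_{1310} = x_{12} = 26.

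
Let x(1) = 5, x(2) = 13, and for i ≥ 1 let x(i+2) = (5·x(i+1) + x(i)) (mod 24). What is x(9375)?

Computing terms: x(1) = 5, x(2) = 13, x(3) = 22, x(4) = 3, x(5) = 13, x(6) = 20, x(7) = 17, x(8) = 9, x(9) = 14, x(10) = 7, x(11) = 1, x(12) = 12, x(13) = 13, x(14) = 5, x(15) = 14, x(16) = 3, x(17) = 5, x(18) = 4, x(19) = 1, x(20) = 9, x(21) = 22, x(22) = 23, x(23) = 17, x(24) = 12, x(25) = 5, x(26) = 13.
Since (x(25), x(26)) = (x(1), x(2)) = (5, 13) (two consecutive terms determine the rest), the sequence is periodic with period 24.
So x(9375) = x(1 + ((9375-1) mod 24)) = x(15) = 14.

14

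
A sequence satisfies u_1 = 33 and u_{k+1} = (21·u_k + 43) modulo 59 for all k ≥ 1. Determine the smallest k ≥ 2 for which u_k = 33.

30

u_1 = 33, u_2 = 28, u_3 = 41, u_4 = 19, u_5 = 29, u_6 = 3, u_7 = 47, u_8 = 27, u_9 = 20, u_{10} = 50, u_{11} = 31, u_{12} = 45, u_{13} = 44, u_{14} = 23, u_{15} = 54, u_{16} = 56, u_{17} = 39, u_{18} = 36, u_{19} = 32, u_{20} = 7, u_{21} = 13, u_{22} = 21, u_{23} = 12, u_{24} = 0, u_{25} = 43, u_{26} = 2, u_{27} = 26, u_{28} = 58, u_{29} = 22, u_{30} = 33.
Since u_{30} = u_1 = 33, the sequence is periodic with period 29.
The value 33 next appears (with k ≥ 2) at u_{30}.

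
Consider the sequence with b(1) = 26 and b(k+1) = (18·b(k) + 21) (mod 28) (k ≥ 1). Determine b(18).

3

Computing terms: b(1) = 26, b(2) = 13, b(3) = 3, b(4) = 19, b(5) = 27, b(6) = 3.
Since b(6) = b(3) = 3, the sequence is eventually periodic: after a pre-period of length 2 it cycles with period 3.
For k ≥ 3, b(k) depends only on (k - 3) mod 3. (18 - 3) mod 3 = 0, so b(18) = b(3) = 3.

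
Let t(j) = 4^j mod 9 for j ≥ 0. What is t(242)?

t(0) = 1, t(1) = 4, t(2) = 7, t(3) = 1.
Since t(3) = t(0) = 1, the sequence is periodic with period 3.
(242 - 0) mod 3 = 2, so t(242) = t(2) = 7.

7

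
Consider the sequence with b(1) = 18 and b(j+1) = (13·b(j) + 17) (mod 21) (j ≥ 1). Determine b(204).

13

b(1) = 18, b(2) = 20, b(3) = 4, b(4) = 6, b(5) = 11, b(6) = 13, b(7) = 18.
The sequence repeats with period 6.
So b(204) = b(1 + ((204-1) mod 6)) = b(6) = 13.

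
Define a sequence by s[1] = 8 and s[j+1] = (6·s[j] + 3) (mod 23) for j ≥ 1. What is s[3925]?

7

We have s[1] = 8,  s[2] = 5,  s[3] = 10,  s[4] = 17,  s[5] = 13,  s[6] = 12,  s[7] = 6,  s[8] = 16,  s[9] = 7,  s[10] = 22,  s[11] = 20,  s[12] = 8.
The sequence repeats with period 11.
(3925 - 1) mod 11 = 8, so s[3925] = s[9] = 7.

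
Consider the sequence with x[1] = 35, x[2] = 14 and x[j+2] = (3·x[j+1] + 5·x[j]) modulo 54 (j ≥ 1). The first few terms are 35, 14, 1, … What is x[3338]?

50

We have x[1] = 35, x[2] = 14, x[3] = 1, x[4] = 19, x[5] = 8, x[6] = 11, x[7] = 19, x[8] = 4, x[9] = 53, x[10] = 17, x[11] = 46, x[12] = 7, x[13] = 35, x[14] = 32, x[15] = 1, x[16] = 1, x[17] = 8, x[18] = 29, x[19] = 19, x[20] = 40, x[21] = 53, x[22] = 35, x[23] = 46, x[24] = 43, x[25] = 35, x[26] = 50, x[27] = 1, x[28] = 37, x[29] = 8, x[30] = 47, x[31] = 19, x[32] = 22, x[33] = 53, x[34] = 53, x[35] = 46, x[36] = 25, x[37] = 35, x[38] = 14.
Since (x[37], x[38]) = (x[1], x[2]) = (35, 14) (two consecutive terms determine the rest), the sequence is periodic with period 36.
(3338 - 1) mod 36 = 25, so x[3338] = x[26] = 50.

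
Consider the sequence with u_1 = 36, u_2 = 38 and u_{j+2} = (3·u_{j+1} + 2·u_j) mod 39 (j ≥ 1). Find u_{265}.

36

Computing terms: u_1 = 36,  u_2 = 38,  u_3 = 30,  u_4 = 10,  u_5 = 12,  u_6 = 17,  u_7 = 36,  u_8 = 25,  u_9 = 30,  u_{10} = 23,  u_{11} = 12,  u_{12} = 4,  u_{13} = 36,  u_{14} = 38.
The sequence repeats with period 12.
So u_{265} = u_{1 + ((265-1) mod 12)} = u_1 = 36.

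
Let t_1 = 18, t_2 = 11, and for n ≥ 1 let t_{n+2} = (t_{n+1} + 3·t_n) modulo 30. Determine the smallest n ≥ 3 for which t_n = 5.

We have t_1 = 18, t_2 = 11, t_3 = 5, t_4 = 8, t_5 = 23, t_6 = 17, t_7 = 26, t_8 = 17, t_9 = 5, t_{10} = 26, t_{11} = 11, t_{12} = 29, t_{13} = 2, t_{14} = 29, t_{15} = 5, t_{16} = 2, t_{17} = 17, t_{18} = 23, t_{19} = 14, t_{20} = 23, t_{21} = 5, t_{22} = 14, t_{23} = 29, t_{24} = 11, t_{25} = 8, t_{26} = 11, t_{27} = 5.
Since (t_{26}, t_{27}) = (t_2, t_3) = (11, 5) (two consecutive terms determine the rest), the sequence is eventually periodic: after a pre-period of length 1 it cycles with period 24.
The value 5 first appears (with n ≥ 3) at t_3.

3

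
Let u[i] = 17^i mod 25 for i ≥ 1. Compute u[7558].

Computing terms: u[1] = 17,  u[2] = 14,  u[3] = 13,  u[4] = 21,  u[5] = 7,  u[6] = 19,  u[7] = 23,  u[8] = 16,  u[9] = 22,  u[10] = 24,  u[11] = 8,  u[12] = 11,  u[13] = 12,  u[14] = 4,  u[15] = 18,  u[16] = 6,  u[17] = 2,  u[18] = 9,  u[19] = 3,  u[20] = 1,  u[21] = 17.
Since u[21] = u[1] = 17, the sequence is periodic with period 20.
So u[7558] = u[1 + ((7558-1) mod 20)] = u[18] = 9.

9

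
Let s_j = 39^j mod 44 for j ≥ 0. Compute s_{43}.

Listing terms: s_0 = 1, s_1 = 39, s_2 = 25, s_3 = 7, s_4 = 9, s_5 = 43, s_6 = 5, s_7 = 19, s_8 = 37, s_9 = 35, s_{10} = 1.
Since s_{10} = s_0 = 1, the sequence is periodic with period 10.
So s_{43} = s_{0 + ((43-0) mod 10)} = s_3 = 7.

7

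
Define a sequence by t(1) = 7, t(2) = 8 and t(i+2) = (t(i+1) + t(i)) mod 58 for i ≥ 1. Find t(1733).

40

We have t(1) = 7,  t(2) = 8,  t(3) = 15,  t(4) = 23,  t(5) = 38,  t(6) = 3,  t(7) = 41,  t(8) = 44,  t(9) = 27,  t(10) = 13,  t(11) = 40,  t(12) = 53,  t(13) = 35,  t(14) = 30,  t(15) = 7,  t(16) = 37,  t(17) = 44,  t(18) = 23,  t(19) = 9,  t(20) = 32,  t(21) = 41,  t(22) = 15,  t(23) = 56,  t(24) = 13,  t(25) = 11,  t(26) = 24,  t(27) = 35,  t(28) = 1,  t(29) = 36,  t(30) = 37,  t(31) = 15,  t(32) = 52,  t(33) = 9,  t(34) = 3,  t(35) = 12,  t(36) = 15,  t(37) = 27,  t(38) = 42,  t(39) = 11,  t(40) = 53,  t(41) = 6,  t(42) = 1,  t(43) = 7,  t(44) = 8.
The sequence repeats with period 42.
So t(1733) = t(1 + ((1733-1) mod 42)) = t(11) = 40.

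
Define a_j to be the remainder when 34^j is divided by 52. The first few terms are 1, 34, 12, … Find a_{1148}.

40

Listing terms: a_0 = 1; a_1 = 34; a_2 = 12; a_3 = 44; a_4 = 40; a_5 = 8; a_6 = 12.
Since a_6 = a_2 = 12, the sequence is eventually periodic: after a pre-period of length 2 it cycles with period 4.
For j ≥ 2, a_j depends only on (j - 2) mod 4. (1148 - 2) mod 4 = 2, so a_{1148} = a_4 = 40.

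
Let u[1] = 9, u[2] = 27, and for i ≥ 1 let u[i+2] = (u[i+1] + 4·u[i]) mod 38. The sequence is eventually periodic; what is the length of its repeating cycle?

u[1] = 9,  u[2] = 27,  u[3] = 25,  u[4] = 19,  u[5] = 5,  u[6] = 5,  u[7] = 25,  u[8] = 7,  u[9] = 31,  u[10] = 21,  u[11] = 31,  u[12] = 1,  u[13] = 11,  u[14] = 15,  u[15] = 21,  u[16] = 5,  u[17] = 13,  u[18] = 33,  u[19] = 9,  u[20] = 27.
The sequence repeats with period 18.

18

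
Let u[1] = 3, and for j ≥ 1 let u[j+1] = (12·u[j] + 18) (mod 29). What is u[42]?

Listing terms: u[1] = 3,  u[2] = 25,  u[3] = 28,  u[4] = 6,  u[5] = 3.
The sequence repeats with period 4.
(42 - 1) mod 4 = 1, so u[42] = u[2] = 25.

25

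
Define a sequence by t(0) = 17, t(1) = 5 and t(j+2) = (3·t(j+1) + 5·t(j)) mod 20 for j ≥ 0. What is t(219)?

Computing terms: t(0) = 17; t(1) = 5; t(2) = 0; t(3) = 5; t(4) = 15; t(5) = 10; t(6) = 5; t(7) = 5; t(8) = 0.
Since (t(7), t(8)) = (t(1), t(2)) = (5, 0) (two consecutive terms determine the rest), the sequence is eventually periodic: after a pre-period of length 1 it cycles with period 6.
For j ≥ 1, t(j) depends only on (j - 1) mod 6. (219 - 1) mod 6 = 2, so t(219) = t(3) = 5.

5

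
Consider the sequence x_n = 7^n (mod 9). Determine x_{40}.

x_1 = 7; x_2 = 4; x_3 = 1; x_4 = 7.
The sequence repeats with period 3.
(40 - 1) mod 3 = 0, so x_{40} = x_1 = 7.

7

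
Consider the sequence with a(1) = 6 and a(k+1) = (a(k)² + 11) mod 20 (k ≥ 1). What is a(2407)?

16

Listing terms: a(1) = 6,  a(2) = 7,  a(3) = 0,  a(4) = 11,  a(5) = 12,  a(6) = 15,  a(7) = 16,  a(8) = 7.
Since a(8) = a(2) = 7, the sequence is eventually periodic: after a pre-period of length 1 it cycles with period 6.
For k ≥ 2, a(k) depends only on (k - 2) mod 6. (2407 - 2) mod 6 = 5, so a(2407) = a(7) = 16.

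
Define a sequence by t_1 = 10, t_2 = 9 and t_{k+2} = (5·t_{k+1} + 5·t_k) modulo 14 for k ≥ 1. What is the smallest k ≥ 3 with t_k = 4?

10

We have t_1 = 10; t_2 = 9; t_3 = 11; t_4 = 2; t_5 = 9; t_6 = 13; t_7 = 12; t_8 = 13; t_9 = 13; t_{10} = 4; t_{11} = 1; t_{12} = 11; t_{13} = 4; t_{14} = 5; t_{15} = 3; t_{16} = 12; t_{17} = 5; t_{18} = 1; t_{19} = 2; t_{20} = 1; t_{21} = 1; t_{22} = 10; t_{23} = 13; t_{24} = 3; t_{25} = 10; t_{26} = 9.
Since (t_{25}, t_{26}) = (t_1, t_2) = (10, 9) (two consecutive terms determine the rest), the sequence is periodic with period 24.
The value 4 first appears (with k ≥ 3) at t_{10}.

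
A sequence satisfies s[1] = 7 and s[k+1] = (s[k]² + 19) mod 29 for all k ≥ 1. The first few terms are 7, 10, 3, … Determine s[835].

15

s[1] = 7,  s[2] = 10,  s[3] = 3,  s[4] = 28,  s[5] = 20,  s[6] = 13,  s[7] = 14,  s[8] = 12,  s[9] = 18,  s[10] = 24,  s[11] = 15,  s[12] = 12.
Since s[12] = s[8] = 12, the sequence is eventually periodic: after a pre-period of length 7 it cycles with period 4.
For k ≥ 8, s[k] depends only on (k - 8) mod 4. (835 - 8) mod 4 = 3, so s[835] = s[11] = 15.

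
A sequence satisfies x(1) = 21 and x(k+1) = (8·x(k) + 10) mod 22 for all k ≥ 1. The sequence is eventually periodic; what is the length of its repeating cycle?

We have x(1) = 21, x(2) = 2, x(3) = 4, x(4) = 20, x(5) = 16, x(6) = 6, x(7) = 14, x(8) = 12, x(9) = 18, x(10) = 0, x(11) = 10, x(12) = 2.
Since x(12) = x(2) = 2, the sequence is eventually periodic: after a pre-period of length 1 it cycles with period 10.

10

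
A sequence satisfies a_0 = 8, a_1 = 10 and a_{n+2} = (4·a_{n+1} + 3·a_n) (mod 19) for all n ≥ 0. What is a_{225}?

11

Listing terms: a_0 = 8, a_1 = 10, a_2 = 7, a_3 = 1, a_4 = 6, a_5 = 8, a_6 = 12, a_7 = 15, a_8 = 1, a_9 = 11, a_{10} = 9, a_{11} = 12, a_{12} = 18, a_{13} = 13, a_{14} = 11, a_{15} = 7, a_{16} = 4, a_{17} = 18, a_{18} = 8, a_{19} = 10.
Since (a_{18}, a_{19}) = (a_0, a_1) = (8, 10) (two consecutive terms determine the rest), the sequence is periodic with period 18.
(225 - 0) mod 18 = 9, so a_{225} = a_9 = 11.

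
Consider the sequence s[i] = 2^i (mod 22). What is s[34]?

16

Computing terms: s[0] = 1,  s[1] = 2,  s[2] = 4,  s[3] = 8,  s[4] = 16,  s[5] = 10,  s[6] = 20,  s[7] = 18,  s[8] = 14,  s[9] = 6,  s[10] = 12,  s[11] = 2.
Since s[11] = s[1] = 2, the sequence is eventually periodic: after a pre-period of length 1 it cycles with period 10.
For i ≥ 1, s[i] depends only on (i - 1) mod 10. (34 - 1) mod 10 = 3, so s[34] = s[4] = 16.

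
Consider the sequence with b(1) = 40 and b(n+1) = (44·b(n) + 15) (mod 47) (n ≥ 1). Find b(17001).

b(1) = 40,  b(2) = 36,  b(3) = 1,  b(4) = 12,  b(5) = 26,  b(6) = 31,  b(7) = 16,  b(8) = 14,  b(9) = 20,  b(10) = 2,  b(11) = 9,  b(12) = 35,  b(13) = 4,  b(14) = 3,  b(15) = 6,  b(16) = 44,  b(17) = 24,  b(18) = 37,  b(19) = 45,  b(20) = 21,  b(21) = 46,  b(22) = 18,  b(23) = 8,  b(24) = 38,  b(25) = 42,  b(26) = 30,  b(27) = 19,  b(28) = 5,  b(29) = 0,  b(30) = 15,  b(31) = 17,  b(32) = 11,  b(33) = 29,  b(34) = 22,  b(35) = 43,  b(36) = 27,  b(37) = 28,  b(38) = 25,  b(39) = 34,  b(40) = 7,  b(41) = 41,  b(42) = 33,  b(43) = 10,  b(44) = 32,  b(45) = 13,  b(46) = 23,  b(47) = 40.
The sequence repeats with period 46.
(17001 - 1) mod 46 = 26, so b(17001) = b(27) = 19.

19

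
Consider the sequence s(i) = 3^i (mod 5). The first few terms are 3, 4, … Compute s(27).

Computing terms: s(1) = 3,  s(2) = 4,  s(3) = 2,  s(4) = 1,  s(5) = 3.
Since s(5) = s(1) = 3, the sequence is periodic with period 4.
(27 - 1) mod 4 = 2, so s(27) = s(3) = 2.

2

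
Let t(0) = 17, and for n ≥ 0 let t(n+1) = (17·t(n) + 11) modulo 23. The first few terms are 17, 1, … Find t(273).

11

t(0) = 17,  t(1) = 1,  t(2) = 5,  t(3) = 4,  t(4) = 10,  t(5) = 20,  t(6) = 6,  t(7) = 21,  t(8) = 0,  t(9) = 11,  t(10) = 14,  t(11) = 19,  t(12) = 12,  t(13) = 8,  t(14) = 9,  t(15) = 3,  t(16) = 16,  t(17) = 7,  t(18) = 15,  t(19) = 13,  t(20) = 2,  t(21) = 22,  t(22) = 17.
The sequence repeats with period 22.
(273 - 0) mod 22 = 9, so t(273) = t(9) = 11.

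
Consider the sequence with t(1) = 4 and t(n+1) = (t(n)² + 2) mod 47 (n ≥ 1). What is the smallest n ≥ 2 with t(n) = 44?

3

We have t(1) = 4,  t(2) = 18,  t(3) = 44,  t(4) = 11,  t(5) = 29,  t(6) = 44.
Since t(6) = t(3) = 44, the sequence is eventually periodic: after a pre-period of length 2 it cycles with period 3.
The value 44 first appears (with n ≥ 2) at t(3).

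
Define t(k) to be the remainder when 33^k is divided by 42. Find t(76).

Computing terms: t(0) = 1, t(1) = 33, t(2) = 39, t(3) = 27, t(4) = 9, t(5) = 3, t(6) = 15, t(7) = 33.
Since t(7) = t(1) = 33, the sequence is eventually periodic: after a pre-period of length 1 it cycles with period 6.
For k ≥ 1, t(k) depends only on (k - 1) mod 6. (76 - 1) mod 6 = 3, so t(76) = t(4) = 9.

9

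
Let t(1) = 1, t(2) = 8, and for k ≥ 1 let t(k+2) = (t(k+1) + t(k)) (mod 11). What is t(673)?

t(1) = 1; t(2) = 8; t(3) = 9; t(4) = 6; t(5) = 4; t(6) = 10; t(7) = 3; t(8) = 2; t(9) = 5; t(10) = 7; t(11) = 1; t(12) = 8.
The sequence repeats with period 10.
So t(673) = t(1 + ((673-1) mod 10)) = t(3) = 9.

9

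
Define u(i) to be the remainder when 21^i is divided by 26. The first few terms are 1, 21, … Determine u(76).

1

Computing terms: u(0) = 1,  u(1) = 21,  u(2) = 25,  u(3) = 5,  u(4) = 1.
Since u(4) = u(0) = 1, the sequence is periodic with period 4.
So u(76) = u(0 + ((76-0) mod 4)) = u(0) = 1.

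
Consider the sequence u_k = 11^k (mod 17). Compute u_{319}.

We have u_0 = 1; u_1 = 11; u_2 = 2; u_3 = 5; u_4 = 4; u_5 = 10; u_6 = 8; u_7 = 3; u_8 = 16; u_9 = 6; u_{10} = 15; u_{11} = 12; u_{12} = 13; u_{13} = 7; u_{14} = 9; u_{15} = 14; u_{16} = 1.
The sequence repeats with period 16.
So u_{319} = u_{0 + ((319-0) mod 16)} = u_{15} = 14.

14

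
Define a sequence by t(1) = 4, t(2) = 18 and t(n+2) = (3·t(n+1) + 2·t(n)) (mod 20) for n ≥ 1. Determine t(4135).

2

Computing terms: t(1) = 4,  t(2) = 18,  t(3) = 2,  t(4) = 2,  t(5) = 10,  t(6) = 14,  t(7) = 2,  t(8) = 14,  t(9) = 6,  t(10) = 6,  t(11) = 10,  t(12) = 2,  t(13) = 6,  t(14) = 2,  t(15) = 18,  t(16) = 18,  t(17) = 10,  t(18) = 6,  t(19) = 18,  t(20) = 6,  t(21) = 14,  t(22) = 14,  t(23) = 10,  t(24) = 18,  t(25) = 14,  t(26) = 18,  t(27) = 2.
Since (t(26), t(27)) = (t(2), t(3)) = (18, 2) (two consecutive terms determine the rest), the sequence is eventually periodic: after a pre-period of length 1 it cycles with period 24.
For n ≥ 2, t(n) depends only on (n - 2) mod 24. (4135 - 2) mod 24 = 5, so t(4135) = t(7) = 2.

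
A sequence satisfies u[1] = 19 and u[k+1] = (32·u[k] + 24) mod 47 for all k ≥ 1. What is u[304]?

We have u[1] = 19,  u[2] = 21,  u[3] = 38,  u[4] = 18,  u[5] = 36,  u[6] = 1,  u[7] = 9,  u[8] = 30,  u[9] = 44,  u[10] = 22,  u[11] = 23,  u[12] = 8,  u[13] = 45,  u[14] = 7,  u[15] = 13,  u[16] = 17,  u[17] = 4,  u[18] = 11,  u[19] = 0,  u[20] = 24,  u[21] = 40,  u[22] = 35,  u[23] = 16,  u[24] = 19.
The sequence repeats with period 23.
So u[304] = u[1 + ((304-1) mod 23)] = u[5] = 36.

36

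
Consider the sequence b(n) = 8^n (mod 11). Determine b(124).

4

Computing terms: b(0) = 1,  b(1) = 8,  b(2) = 9,  b(3) = 6,  b(4) = 4,  b(5) = 10,  b(6) = 3,  b(7) = 2,  b(8) = 5,  b(9) = 7,  b(10) = 1.
Since b(10) = b(0) = 1, the sequence is periodic with period 10.
(124 - 0) mod 10 = 4, so b(124) = b(4) = 4.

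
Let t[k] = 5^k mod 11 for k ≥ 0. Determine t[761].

Listing terms: t[0] = 1; t[1] = 5; t[2] = 3; t[3] = 4; t[4] = 9; t[5] = 1.
The sequence repeats with period 5.
(761 - 0) mod 5 = 1, so t[761] = t[1] = 5.

5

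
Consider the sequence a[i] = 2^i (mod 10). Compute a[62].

Computing terms: a[0] = 1, a[1] = 2, a[2] = 4, a[3] = 8, a[4] = 6, a[5] = 2.
Since a[5] = a[1] = 2, the sequence is eventually periodic: after a pre-period of length 1 it cycles with period 4.
For i ≥ 1, a[i] depends only on (i - 1) mod 4. (62 - 1) mod 4 = 1, so a[62] = a[2] = 4.

4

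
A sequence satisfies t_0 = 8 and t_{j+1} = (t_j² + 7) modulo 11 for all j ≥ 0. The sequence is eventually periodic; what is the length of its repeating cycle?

3

Computing terms: t_0 = 8, t_1 = 5, t_2 = 10, t_3 = 8.
Since t_3 = t_0 = 8, the sequence is periodic with period 3.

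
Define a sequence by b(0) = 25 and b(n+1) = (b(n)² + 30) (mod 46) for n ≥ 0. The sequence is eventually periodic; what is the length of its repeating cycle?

4

Listing terms: b(0) = 25, b(1) = 11, b(2) = 13, b(3) = 15, b(4) = 25.
Since b(4) = b(0) = 25, the sequence is periodic with period 4.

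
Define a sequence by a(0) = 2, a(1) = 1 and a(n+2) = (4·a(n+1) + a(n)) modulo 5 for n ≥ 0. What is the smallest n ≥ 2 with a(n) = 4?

a(0) = 2,  a(1) = 1,  a(2) = 1,  a(3) = 0,  a(4) = 1,  a(5) = 4,  a(6) = 2,  a(7) = 2,  a(8) = 0,  a(9) = 2,  a(10) = 3,  a(11) = 4,  a(12) = 4,  a(13) = 0,  a(14) = 4,  a(15) = 1,  a(16) = 3,  a(17) = 3,  a(18) = 0,  a(19) = 3,  a(20) = 2,  a(21) = 1.
Since (a(20), a(21)) = (a(0), a(1)) = (2, 1) (two consecutive terms determine the rest), the sequence is periodic with period 20.
The value 4 first appears (with n ≥ 2) at a(5).

5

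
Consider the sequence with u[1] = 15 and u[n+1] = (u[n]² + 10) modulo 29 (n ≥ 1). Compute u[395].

Computing terms: u[1] = 15,  u[2] = 3,  u[3] = 19,  u[4] = 23,  u[5] = 17,  u[6] = 9,  u[7] = 4,  u[8] = 26,  u[9] = 19.
Since u[9] = u[3] = 19, the sequence is eventually periodic: after a pre-period of length 2 it cycles with period 6.
For n ≥ 3, u[n] depends only on (n - 3) mod 6. (395 - 3) mod 6 = 2, so u[395] = u[5] = 17.

17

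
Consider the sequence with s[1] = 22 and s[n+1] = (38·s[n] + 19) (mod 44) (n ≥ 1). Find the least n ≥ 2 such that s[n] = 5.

5

Listing terms: s[1] = 22,  s[2] = 19,  s[3] = 37,  s[4] = 17,  s[5] = 5,  s[6] = 33,  s[7] = 41,  s[8] = 37.
Since s[8] = s[3] = 37, the sequence is eventually periodic: after a pre-period of length 2 it cycles with period 5.
The value 5 first appears (with n ≥ 2) at s[5].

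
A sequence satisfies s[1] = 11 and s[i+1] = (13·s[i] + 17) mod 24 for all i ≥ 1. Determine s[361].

11

s[1] = 11, s[2] = 16, s[3] = 9, s[4] = 14, s[5] = 7, s[6] = 12, s[7] = 5, s[8] = 10, s[9] = 3, s[10] = 8, s[11] = 1, s[12] = 6, s[13] = 23, s[14] = 4, s[15] = 21, s[16] = 2, s[17] = 19, s[18] = 0, s[19] = 17, s[20] = 22, s[21] = 15, s[22] = 20, s[23] = 13, s[24] = 18, s[25] = 11.
Since s[25] = s[1] = 11, the sequence is periodic with period 24.
(361 - 1) mod 24 = 0, so s[361] = s[1] = 11.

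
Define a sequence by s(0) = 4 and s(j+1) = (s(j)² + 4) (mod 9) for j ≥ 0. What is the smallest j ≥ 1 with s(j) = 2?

1

Listing terms: s(0) = 4,  s(1) = 2,  s(2) = 8,  s(3) = 5,  s(4) = 2.
Since s(4) = s(1) = 2, the sequence is eventually periodic: after a pre-period of length 1 it cycles with period 3.
The value 2 first appears (with j ≥ 1) at s(1).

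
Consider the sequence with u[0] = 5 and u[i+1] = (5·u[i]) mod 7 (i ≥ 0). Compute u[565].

We have u[0] = 5,  u[1] = 4,  u[2] = 6,  u[3] = 2,  u[4] = 3,  u[5] = 1,  u[6] = 5.
Since u[6] = u[0] = 5, the sequence is periodic with period 6.
(565 - 0) mod 6 = 1, so u[565] = u[1] = 4.

4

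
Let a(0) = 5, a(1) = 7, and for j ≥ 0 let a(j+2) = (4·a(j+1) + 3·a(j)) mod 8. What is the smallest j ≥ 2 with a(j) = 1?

3

Computing terms: a(0) = 5,  a(1) = 7,  a(2) = 3,  a(3) = 1,  a(4) = 5,  a(5) = 7.
Since (a(4), a(5)) = (a(0), a(1)) = (5, 7) (two consecutive terms determine the rest), the sequence is periodic with period 4.
The value 1 first appears (with j ≥ 2) at a(3).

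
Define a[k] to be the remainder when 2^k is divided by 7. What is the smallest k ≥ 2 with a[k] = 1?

3

We have a[1] = 2,  a[2] = 4,  a[3] = 1,  a[4] = 2.
The sequence repeats with period 3.
The value 1 first appears (with k ≥ 2) at a[3].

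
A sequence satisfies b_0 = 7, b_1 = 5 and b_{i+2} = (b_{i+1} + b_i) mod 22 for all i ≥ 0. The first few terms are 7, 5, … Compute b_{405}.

We have b_0 = 7,  b_1 = 5,  b_2 = 12,  b_3 = 17,  b_4 = 7,  b_5 = 2,  b_6 = 9,  b_7 = 11,  b_8 = 20,  b_9 = 9,  b_{10} = 7,  b_{11} = 16,  b_{12} = 1,  b_{13} = 17,  b_{14} = 18,  b_{15} = 13,  b_{16} = 9,  b_{17} = 0,  b_{18} = 9,  b_{19} = 9,  b_{20} = 18,  b_{21} = 5,  b_{22} = 1,  b_{23} = 6,  b_{24} = 7,  b_{25} = 13,  b_{26} = 20,  b_{27} = 11,  b_{28} = 9,  b_{29} = 20,  b_{30} = 7,  b_{31} = 5.
The sequence repeats with period 30.
So b_{405} = b_{0 + ((405-0) mod 30)} = b_{15} = 13.

13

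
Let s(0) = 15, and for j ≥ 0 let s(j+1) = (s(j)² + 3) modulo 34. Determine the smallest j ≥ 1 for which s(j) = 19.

s(0) = 15,  s(1) = 24,  s(2) = 1,  s(3) = 4,  s(4) = 19,  s(5) = 24.
Since s(5) = s(1) = 24, the sequence is eventually periodic: after a pre-period of length 1 it cycles with period 4.
The value 19 first appears (with j ≥ 1) at s(4).

4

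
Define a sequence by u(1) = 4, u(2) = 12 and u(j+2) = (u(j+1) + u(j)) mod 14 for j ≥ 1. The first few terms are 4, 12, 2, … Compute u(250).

Computing terms: u(1) = 4; u(2) = 12; u(3) = 2; u(4) = 0; u(5) = 2; u(6) = 2; u(7) = 4; u(8) = 6; u(9) = 10; u(10) = 2; u(11) = 12; u(12) = 0; u(13) = 12; u(14) = 12; u(15) = 10; u(16) = 8; u(17) = 4; u(18) = 12.
The sequence repeats with period 16.
(250 - 1) mod 16 = 9, so u(250) = u(10) = 2.

2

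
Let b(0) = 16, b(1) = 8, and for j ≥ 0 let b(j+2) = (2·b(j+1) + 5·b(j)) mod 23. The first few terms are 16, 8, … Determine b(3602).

12

We have b(0) = 16; b(1) = 8; b(2) = 4; b(3) = 2; b(4) = 1; b(5) = 12; b(6) = 6; b(7) = 3; b(8) = 13; b(9) = 18; b(10) = 9; b(11) = 16; b(12) = 8.
The sequence repeats with period 11.
So b(3602) = b(0 + ((3602-0) mod 11)) = b(5) = 12.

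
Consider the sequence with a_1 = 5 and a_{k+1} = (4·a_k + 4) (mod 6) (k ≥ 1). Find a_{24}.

4

Listing terms: a_1 = 5, a_2 = 0, a_3 = 4, a_4 = 2, a_5 = 0.
Since a_5 = a_2 = 0, the sequence is eventually periodic: after a pre-period of length 1 it cycles with period 3.
For k ≥ 2, a_k depends only on (k - 2) mod 3. (24 - 2) mod 3 = 1, so a_{24} = a_3 = 4.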